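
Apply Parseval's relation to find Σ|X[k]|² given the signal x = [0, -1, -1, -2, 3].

Parseval: Σ|x[n]|² = (1/N)Σ|X[k]|², so Σ|X[k]|² = N·Σ|x[n]|² = 5·15.0000

Σ|X[k]|² = N·Σ|x[n]|² = 5·15.0000 = 75.0000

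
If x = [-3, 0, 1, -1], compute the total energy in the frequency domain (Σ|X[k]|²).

Parseval: Σ|x[n]|² = (1/N)Σ|X[k]|², so Σ|X[k]|² = N·Σ|x[n]|² = 4·11.0000

Σ|X[k]|² = N·Σ|x[n]|² = 4·11.0000 = 44.0000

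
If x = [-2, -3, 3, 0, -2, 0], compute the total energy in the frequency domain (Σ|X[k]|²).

Parseval: Σ|x[n]|² = (1/N)Σ|X[k]|², so Σ|X[k]|² = N·Σ|x[n]|² = 6·26.0000

Σ|X[k]|² = N·Σ|x[n]|² = 6·26.0000 = 156.0000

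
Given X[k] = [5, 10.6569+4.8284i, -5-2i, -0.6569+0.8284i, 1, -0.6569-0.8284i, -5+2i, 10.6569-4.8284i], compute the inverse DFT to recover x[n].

x[n] = (1/8) Σ(k=0 to 7) X[k] · e^(2πikn/8)

Computing each x[n]:
x[0] = 2
x[1] = 2
x[2] = 1
x[3] = -3
x[4] = -3
x[5] = 0
x[6] = 3
x[7] = 3

x = [2, 2, 1, -3, -3, 0, 3, 3]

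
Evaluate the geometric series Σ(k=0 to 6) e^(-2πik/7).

Sum of all nth roots of unity equals 0 for n > 1 (geometric series with r ≠ 1).

0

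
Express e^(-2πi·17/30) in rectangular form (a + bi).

ω_30^17 = e^(-2πi·17/30)
= cos(-2π·17/30) + i·sin(-2π·17/30)
= cos(-34π/30) + i·sin(-34π/30)

ω_30^17 = cos(-34π/30) + i·sin(-34π/30) = -0.9135+0.4067i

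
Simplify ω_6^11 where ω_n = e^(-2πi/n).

Since ω_6^6 = 1, powers reduce modulo 6.
11 mod 6 = 5
So ω_6^11 = ω_6^5 = e^(-2πi·5/6)

ω_6^11 = ω_6^5 = 0.5000+0.8660i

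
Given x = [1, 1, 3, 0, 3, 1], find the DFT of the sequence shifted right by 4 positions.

Time shift by 4: X_shifted[k] = ω_6^(4k) · X[k]
Shifted x = [3, 0, 3, 1, 1, 1]

DFT(x[n-4]) = [9, 0.5000-0.8660i, 1.5000+2.5981i, 5, 1.5000-2.5981i, 0.5000+0.8660i]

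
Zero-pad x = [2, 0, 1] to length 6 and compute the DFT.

Original 3-point DFT: [3, 1.5000+0.8660i, 1.5000-0.8660i]
Zero-padded 6-point DFT provides frequency interpolation.

DFT_6([x, 0, ...]) = [3, 1.5000-0.8660i, 1.5000+0.8660i, 3, 1.5000-0.8660i, 1.5000+0.8660i]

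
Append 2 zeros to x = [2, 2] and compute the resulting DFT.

Original 2-point DFT: [4, 0]
Zero-padded 4-point DFT provides frequency interpolation.

DFT_4([x, 0, ...]) = [4, 2-2i, 0, 2+2i]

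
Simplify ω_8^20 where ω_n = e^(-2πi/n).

Since ω_8^8 = 1, powers reduce modulo 8.
20 mod 8 = 4
So ω_8^20 = ω_8^4 = e^(-2πi·4/8)

ω_8^20 = ω_8^4 = -1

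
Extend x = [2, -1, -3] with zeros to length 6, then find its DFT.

Original 3-point DFT: [-2, 4.0000-1.7321i, 4.0000+1.7321i]
Zero-padded 6-point DFT provides frequency interpolation.

DFT_6([x, 0, ...]) = [-2, 3.0000+3.4641i, 4.0000-1.7321i, 0, 4.0000+1.7321i, 3.0000-3.4641i]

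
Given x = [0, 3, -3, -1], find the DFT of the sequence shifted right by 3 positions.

Time shift by 3: X_shifted[k] = ω_4^(3k) · X[k]
Shifted x = [3, -3, -1, 0]

DFT(x[n-3]) = [-1, 4+3i, 5, 4-3i]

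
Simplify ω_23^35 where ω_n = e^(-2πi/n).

Since ω_23^23 = 1, powers reduce modulo 23.
35 mod 23 = 12
So ω_23^35 = ω_23^12 = e^(-2πi·12/23)

ω_23^35 = ω_23^12 = -0.9907+0.1362i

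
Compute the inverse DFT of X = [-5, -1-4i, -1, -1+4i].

x[n] = (1/4) Σ(k=0 to 3) X[k] · e^(2πikn/4)

Computing each x[n]:
x[0] = -2
x[1] = 1
x[2] = -1
x[3] = -3

x = [-2, 1, -1, -3]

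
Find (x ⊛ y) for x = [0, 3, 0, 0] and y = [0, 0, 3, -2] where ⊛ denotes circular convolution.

(x ⊛ y)[n] = Σ(m=0 to 3) x[m] · y[(n-m) mod 4]

Computing each output sample:
(x ⊛ y)[0] = -6
(x ⊛ y)[1] = 0
(x ⊛ y)[2] = 0
(x ⊛ y)[3] = 9

x ⊛ y = [-6, 0, 0, 9]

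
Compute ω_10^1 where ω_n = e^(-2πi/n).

ω_10^1 = e^(-2πi·1/10)
= cos(-2π·1/10) + i·sin(-2π·1/10)
= cos(-2π/10) + i·sin(-2π/10)

ω_10^1 = cos(-2π/10) + i·sin(-2π/10) = 0.8090-0.5878i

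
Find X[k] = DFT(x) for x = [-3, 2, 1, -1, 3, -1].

X[k] = Σ(n=0 to 5) x[n] · ω_6^(nk)
where ω_6 = e^(-2πi/6)

Computing each X[k]:
X[0] = 1
X[1] = -3.5000-0.8660i
X[2] = -6.5000-4.3301i
X[3] = 1
X[4] = -6.5000+4.3301i
X[5] = -3.5000+0.8660i

X = [1, -3.5000-0.8660i, -6.5000-4.3301i, 1, -6.5000+4.3301i, -3.5000+0.8660i]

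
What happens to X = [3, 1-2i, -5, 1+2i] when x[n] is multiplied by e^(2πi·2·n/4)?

Modulation property: DFT(ω_4^(-2n)·x[n]) = X[(k-2) mod 4], so circularly shift X by 2 positions.

X[k-2] = [-5, 1+2i, 3, 1-2i]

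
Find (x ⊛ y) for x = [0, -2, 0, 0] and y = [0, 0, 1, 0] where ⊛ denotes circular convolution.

(x ⊛ y)[n] = Σ(m=0 to 3) x[m] · y[(n-m) mod 4]

Computing each output sample:
(x ⊛ y)[0] = 0
(x ⊛ y)[1] = 0
(x ⊛ y)[2] = 0
(x ⊛ y)[3] = -2

x ⊛ y = [0, 0, 0, -2]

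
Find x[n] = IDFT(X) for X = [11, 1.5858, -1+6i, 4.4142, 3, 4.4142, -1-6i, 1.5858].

x[n] = (1/8) Σ(k=0 to 7) X[k] · e^(2πikn/8)

Computing each x[n]:
x[0] = 3
x[1] = -1
x[2] = 2
x[3] = 3
x[4] = 0
x[5] = 0
x[6] = 2
x[7] = 2

x = [3, -1, 2, 3, 0, 0, 2, 2]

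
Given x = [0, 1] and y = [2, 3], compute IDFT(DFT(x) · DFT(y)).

(x ⊛ y)[n] = Σ(m=0 to 1) x[m] · y[(n-m) mod 2]

Computing each output sample:
(x ⊛ y)[0] = 3
(x ⊛ y)[1] = 2

x ⊛ y = [3, 2]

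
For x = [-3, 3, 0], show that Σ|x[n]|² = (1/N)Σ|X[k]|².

Time domain:
Σ|x[n]|² = |-3|² + |3|² + |0|² = 18.0000

Frequency domain:
(1/3)Σ|X[k]|² = (1/3)(|0|² + |-4.5000-2.5981i|² + |-4.5000+2.5981i|²) = (1/3)·54.0000 = 18.0000

Both sides agree, confirming Parseval's theorem.

Σ|x[n]|² = (1/N)Σ|X[k]|² = 18.0000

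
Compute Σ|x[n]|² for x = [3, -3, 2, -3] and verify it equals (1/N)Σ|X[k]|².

Time domain:
Σ|x[n]|² = |3|² + |-3|² + |2|² + |-3|² = 31.0000

Frequency domain:
(1/4)Σ|X[k]|² = (1/4)(|-1|² + |1|² + |11|² + |1|²) = (1/4)·124.0000 = 31.0000

Both sides agree, confirming Parseval's theorem.

Σ|x[n]|² = (1/N)Σ|X[k]|² = 31.0000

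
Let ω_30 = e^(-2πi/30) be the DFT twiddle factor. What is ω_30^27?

ω_30^27 = e^(-2πi·27/30)
= cos(-2π·27/30) + i·sin(-2π·27/30)
= cos(-54π/30) + i·sin(-54π/30)

ω_30^27 = cos(-54π/30) + i·sin(-54π/30) = 0.8090+0.5878i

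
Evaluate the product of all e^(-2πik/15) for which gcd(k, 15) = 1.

The primitive 15th roots of unity are ω_15^k for k coprime to 15: k ∈ {1, 2, 4, 7, 8, 11, 13, 14}
Their product equals the constant term of the cyclotomic polynomial Φ_15(x) up to sign.
For n ≥ 3, the product of all primitive nth roots of unity is 1. (For n=1 it is 1; for n=2 it is -1.)

1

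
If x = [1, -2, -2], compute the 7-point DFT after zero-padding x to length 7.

Original 3-point DFT: [-3, 3, 3]
Zero-padded 7-point DFT provides frequency interpolation.

DFT_7([x, 0, ...]) = [-3, 0.1981+3.5135i, 3.2470+1.0821i, 1.5550-0.6959i, 1.5550+0.6959i, 3.2470-1.0821i, 0.1981-3.5135i]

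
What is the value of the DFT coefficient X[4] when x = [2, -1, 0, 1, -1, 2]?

X[4] = Σ(n=0 to 5) x[n] · ω_6^(4n) where ω_6 = e^(-2πi/6)
= (2)·ω_6^0 + (-1)·ω_6^4 + (0)·ω_6^8 + (1)·ω_6^12 + (-1)·ω_6^16 + (2)·ω_6^20

X[4] = 3.0000-3.4641i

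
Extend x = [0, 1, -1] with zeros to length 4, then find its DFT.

Original 3-point DFT: [0, -1.7321i, 1.7321i]
Zero-padded 4-point DFT provides frequency interpolation.

DFT_4([x, 0, ...]) = [0, 1-1i, -2, 1+1i]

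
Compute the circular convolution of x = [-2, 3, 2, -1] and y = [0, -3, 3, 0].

(x ⊛ y)[n] = Σ(m=0 to 3) x[m] · y[(n-m) mod 4]

Computing each output sample:
(x ⊛ y)[0] = 9
(x ⊛ y)[1] = 3
(x ⊛ y)[2] = -15
(x ⊛ y)[3] = 3

x ⊛ y = [9, 3, -15, 3]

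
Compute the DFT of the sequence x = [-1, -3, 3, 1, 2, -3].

X[k] = Σ(n=0 to 5) x[n] · ω_6^(nk)
where ω_6 = e^(-2πi/6)

Computing each X[k]:
X[0] = -1
X[1] = -7.5000-0.8660i
X[2] = 0.5000+0.8660i
X[3] = 9
X[4] = 0.5000-0.8660i
X[5] = -7.5000+0.8660i

X = [-1, -7.5000-0.8660i, 0.5000+0.8660i, 9, 0.5000-0.8660i, -7.5000+0.8660i]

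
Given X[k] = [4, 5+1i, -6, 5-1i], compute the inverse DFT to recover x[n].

x[n] = (1/4) Σ(k=0 to 3) X[k] · e^(2πikn/4)

Computing each x[n]:
x[0] = 2
x[1] = 2
x[2] = -3
x[3] = 3

x = [2, 2, -3, 3]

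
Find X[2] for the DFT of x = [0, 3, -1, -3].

X[2] = Σ(n=0 to 3) x[n] · ω_4^(2n) where ω_4 = e^(-2πi/4)
= (0)·ω_4^0 + (3)·ω_4^2 + (-1)·ω_4^4 + (-3)·ω_4^6

X[2] = -1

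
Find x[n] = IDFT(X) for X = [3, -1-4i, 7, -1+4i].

x[n] = (1/4) Σ(k=0 to 3) X[k] · e^(2πikn/4)

Computing each x[n]:
x[0] = 2
x[1] = 1
x[2] = 3
x[3] = -3

x = [2, 1, 3, -3]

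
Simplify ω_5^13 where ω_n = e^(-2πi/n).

Since ω_5^5 = 1, powers reduce modulo 5.
13 mod 5 = 3
So ω_5^13 = ω_5^3 = e^(-2πi·3/5)

ω_5^13 = ω_5^3 = -0.8090+0.5878i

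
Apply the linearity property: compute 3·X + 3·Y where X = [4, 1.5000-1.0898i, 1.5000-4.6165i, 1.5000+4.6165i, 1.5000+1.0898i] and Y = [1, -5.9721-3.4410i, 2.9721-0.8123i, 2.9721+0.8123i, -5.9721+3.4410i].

By linearity: DFT(3x + 3y) = 3·DFT(x) + 3·DFT(y)
= 3·[4, 1.5000-1.0898i, 1.5000-4.6165i, 1.5000+4.6165i, 1.5000+1.0898i] + 3·[1, -5.9721-3.4410i, 2.9721-0.8123i, 2.9721+0.8123i, -5.9721+3.4410i]

Computing element-wise:
Z[0] = 3·(4) + 3·(1) = 15
Z[1] = 3·(1.5000-1.0898i) + 3·(-5.9721-3.4410i) = -13.4163-13.5924i
Z[2] = 3·(1.5000-4.6165i) + 3·(2.9721-0.8123i) = 13.4163-16.2864i
Z[3] = 3·(1.5000+4.6165i) + 3·(2.9721+0.8123i) = 13.4163+16.2864i
Z[4] = 3·(1.5000+1.0898i) + 3·(-5.9721+3.4410i) = -13.4163+13.5924i

DFT(3x + 3y) = 3·X + 3·Y = [15, -13.4163-13.5924i, 13.4163-16.2864i, 13.4163+16.2864i, -13.4163+13.5924i]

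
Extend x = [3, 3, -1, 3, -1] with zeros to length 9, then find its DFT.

Original 5-point DFT: [7, 2.0000-1.4531i, 2.0000-6.1554i, 2.0000+6.1554i, 2.0000+1.4531i]
Zero-padded 9-point DFT provides frequency interpolation.

DFT_9([x, 0, ...]) = [7, 4.5642-3.1996i, 2.1946-0.6571i, 5.5000-2.5981i, -2.2588-5.2517i, -2.2588+5.2517i, 5.5000+2.5981i, 2.1946+0.6571i, 4.5642+3.1996i]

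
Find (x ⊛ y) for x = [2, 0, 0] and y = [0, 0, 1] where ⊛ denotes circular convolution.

(x ⊛ y)[n] = Σ(m=0 to 2) x[m] · y[(n-m) mod 3]

Computing each output sample:
(x ⊛ y)[0] = 0
(x ⊛ y)[1] = 0
(x ⊛ y)[2] = 2

x ⊛ y = [0, 0, 2]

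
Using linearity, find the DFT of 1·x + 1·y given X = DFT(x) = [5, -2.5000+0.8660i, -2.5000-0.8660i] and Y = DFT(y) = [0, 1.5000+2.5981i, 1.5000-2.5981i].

By linearity: DFT(1x + 1y) = 1·DFT(x) + 1·DFT(y)
= 1·[5, -2.5000+0.8660i, -2.5000-0.8660i] + 1·[0, 1.5000+2.5981i, 1.5000-2.5981i]

Computing element-wise:
Z[0] = 1·(5) + 1·(0) = 5
Z[1] = 1·(-2.5000+0.8660i) + 1·(1.5000+2.5981i) = -1.0000+3.4641i
Z[2] = 1·(-2.5000-0.8660i) + 1·(1.5000-2.5981i) = -1.0000-3.4641i

DFT(1x + 1y) = 1·X + 1·Y = [5, -1.0000+3.4641i, -1.0000-3.4641i]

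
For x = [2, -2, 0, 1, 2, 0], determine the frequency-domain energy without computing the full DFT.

Parseval: Σ|x[n]|² = (1/N)Σ|X[k]|², so Σ|X[k]|² = N·Σ|x[n]|² = 6·13.0000

Σ|X[k]|² = N·Σ|x[n]|² = 6·13.0000 = 78.0000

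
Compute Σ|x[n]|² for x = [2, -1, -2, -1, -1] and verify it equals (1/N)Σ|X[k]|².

Time domain:
Σ|x[n]|² = |2|² + |-1|² + |-2|² + |-1|² + |-1|² = 11.0000

Frequency domain:
(1/5)Σ|X[k]|² = (1/5)(|-3|² + |3.8090+0.5878i|² + |2.6910-0.9511i|² + |2.6910+0.9511i|² + |3.8090-0.5878i|²) = (1/5)·55.0000 = 11.0000

Both sides agree, confirming Parseval's theorem.

Σ|x[n]|² = (1/N)Σ|X[k]|² = 11.0000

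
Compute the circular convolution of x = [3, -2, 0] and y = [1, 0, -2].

(x ⊛ y)[n] = Σ(m=0 to 2) x[m] · y[(n-m) mod 3]

Computing each output sample:
(x ⊛ y)[0] = 7
(x ⊛ y)[1] = -2
(x ⊛ y)[2] = -6

x ⊛ y = [7, -2, -6]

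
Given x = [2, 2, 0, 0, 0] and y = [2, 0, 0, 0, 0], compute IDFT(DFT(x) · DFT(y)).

(x ⊛ y)[n] = Σ(m=0 to 4) x[m] · y[(n-m) mod 5]

Computing each output sample:
(x ⊛ y)[0] = 4
(x ⊛ y)[1] = 4
(x ⊛ y)[2] = 0
(x ⊛ y)[3] = 0
(x ⊛ y)[4] = 0

x ⊛ y = [4, 4, 0, 0, 0]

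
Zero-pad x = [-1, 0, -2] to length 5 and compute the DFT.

Original 3-point DFT: [-3, -1.7321i, 1.7321i]
Zero-padded 5-point DFT provides frequency interpolation.

DFT_5([x, 0, ...]) = [-3, 0.6180+1.1756i, -1.6180-1.9021i, -1.6180+1.9021i, 0.6180-1.1756i]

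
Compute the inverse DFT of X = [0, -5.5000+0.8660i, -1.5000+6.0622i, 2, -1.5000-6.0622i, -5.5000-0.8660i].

x[n] = (1/6) Σ(k=0 to 5) X[k] · e^(2πikn/6)

Computing each x[n]:
x[0] = -2
x[1] = -3
x[2] = 3
x[3] = 1
x[4] = 0
x[5] = 1

x = [-2, -3, 3, 1, 0, 1]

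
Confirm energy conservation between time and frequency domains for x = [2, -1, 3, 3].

Time domain:
Σ|x[n]|² = |2|² + |-1|² + |3|² + |3|² = 23.0000

Frequency domain:
(1/4)Σ|X[k]|² = (1/4)(|7|² + |-1+4i|² + |3|² + |-1-4i|²) = (1/4)·92.0000 = 23.0000

Both sides agree, confirming Parseval's theorem.

Σ|x[n]|² = (1/N)Σ|X[k]|² = 23.0000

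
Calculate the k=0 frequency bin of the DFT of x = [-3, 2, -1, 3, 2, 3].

X[0] = Σ(n=0 to 5) x[n] · ω_6^0 = Σ x[n]
= (-3) + (2) + (-1) + (3) + (2) + (3)

X[0] = 6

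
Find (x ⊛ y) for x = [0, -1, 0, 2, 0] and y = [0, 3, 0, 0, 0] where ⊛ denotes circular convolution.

(x ⊛ y)[n] = Σ(m=0 to 4) x[m] · y[(n-m) mod 5]

Computing each output sample:
(x ⊛ y)[0] = 0
(x ⊛ y)[1] = 0
(x ⊛ y)[2] = -3
(x ⊛ y)[3] = 0
(x ⊛ y)[4] = 6

x ⊛ y = [0, 0, -3, 0, 6]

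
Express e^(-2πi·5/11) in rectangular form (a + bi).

ω_11^5 = e^(-2πi·5/11)
= cos(-2π·5/11) + i·sin(-2π·5/11)
= cos(-10π/11) + i·sin(-10π/11)

ω_11^5 = cos(-10π/11) + i·sin(-10π/11) = -0.9595-0.2817i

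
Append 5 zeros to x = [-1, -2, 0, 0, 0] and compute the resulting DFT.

Original 5-point DFT: [-3, -1.6180+1.9021i, 0.6180+1.1756i, 0.6180-1.1756i, -1.6180-1.9021i]
Zero-padded 10-point DFT provides frequency interpolation.

DFT_10([x, 0, ...]) = [-3, -2.6180+1.1756i, -1.6180+1.9021i, -0.3820+1.9021i, 0.6180+1.1756i, 1, 0.6180-1.1756i, -0.3820-1.9021i, -1.6180-1.9021i, -2.6180-1.1756i]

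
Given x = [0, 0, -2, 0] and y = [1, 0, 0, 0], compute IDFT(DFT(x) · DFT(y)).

(x ⊛ y)[n] = Σ(m=0 to 3) x[m] · y[(n-m) mod 4]

Computing each output sample:
(x ⊛ y)[0] = 0
(x ⊛ y)[1] = 0
(x ⊛ y)[2] = -2
(x ⊛ y)[3] = 0

x ⊛ y = [0, 0, -2, 0]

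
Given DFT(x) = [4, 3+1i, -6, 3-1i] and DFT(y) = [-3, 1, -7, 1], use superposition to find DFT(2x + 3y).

By linearity: DFT(2x + 3y) = 2·DFT(x) + 3·DFT(y)
= 2·[4, 3+1i, -6, 3-1i] + 3·[-3, 1, -7, 1]

Computing element-wise:
Z[0] = 2·(4) + 3·(-3) = -1
Z[1] = 2·(3+1i) + 3·(1) = 9+2i
Z[2] = 2·(-6) + 3·(-7) = -33
Z[3] = 2·(3-1i) + 3·(1) = 9-2i

DFT(2x + 3y) = 2·X + 3·Y = [-1, 9+2i, -33, 9-2i]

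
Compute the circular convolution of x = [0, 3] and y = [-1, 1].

(x ⊛ y)[n] = Σ(m=0 to 1) x[m] · y[(n-m) mod 2]

Computing each output sample:
(x ⊛ y)[0] = 3
(x ⊛ y)[1] = -3

x ⊛ y = [3, -3]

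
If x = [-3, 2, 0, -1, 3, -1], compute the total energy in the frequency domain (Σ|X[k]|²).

Parseval: Σ|x[n]|² = (1/N)Σ|X[k]|², so Σ|X[k]|² = N·Σ|x[n]|² = 6·24.0000

Σ|X[k]|² = N·Σ|x[n]|² = 6·24.0000 = 144.0000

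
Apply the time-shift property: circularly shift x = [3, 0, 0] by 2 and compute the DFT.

Time shift by 2: X_shifted[k] = ω_3^(2k) · X[k]
Shifted x = [0, 0, 3]

DFT(x[n-2]) = [3, -1.5000+2.5981i, -1.5000-2.5981i]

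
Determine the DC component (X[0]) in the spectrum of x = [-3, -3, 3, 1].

X[0] = Σ(n=0 to 3) x[n] · ω_4^0 = Σ x[n]
= (-3) + (-3) + (3) + (1)

X[0] = -2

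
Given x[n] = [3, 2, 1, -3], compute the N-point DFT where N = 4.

X[k] = Σ(n=0 to 3) x[n] · ω_4^(nk)
where ω_4 = e^(-2πi/4)

Computing each X[k]:
X[0] = 3
X[1] = 2-5i
X[2] = 5
X[3] = 2+5i

X = [3, 2-5i, 5, 2+5i]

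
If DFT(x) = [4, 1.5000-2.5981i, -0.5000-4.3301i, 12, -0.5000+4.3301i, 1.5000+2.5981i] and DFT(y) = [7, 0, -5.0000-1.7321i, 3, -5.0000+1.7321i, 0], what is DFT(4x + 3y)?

By linearity: DFT(4x + 3y) = 4·DFT(x) + 3·DFT(y)
= 4·[4, 1.5000-2.5981i, -0.5000-4.3301i, 12, -0.5000+4.3301i, 1.5000+2.5981i] + 3·[7, 0, -5.0000-1.7321i, 3, -5.0000+1.7321i, 0]

Computing element-wise:
Z[0] = 4·(4) + 3·(7) = 37
Z[1] = 4·(1.5000-2.5981i) + 3·(0) = 6.0000-10.3924i
Z[2] = 4·(-0.5000-4.3301i) + 3·(-5.0000-1.7321i) = -17.0000-22.5167i
Z[3] = 4·(12) + 3·(3) = 57
Z[4] = 4·(-0.5000+4.3301i) + 3·(-5.0000+1.7321i) = -17.0000+22.5167i
Z[5] = 4·(1.5000+2.5981i) + 3·(0) = 6.0000+10.3924i

DFT(4x + 3y) = 4·X + 3·Y = [37, 6.0000-10.3924i, -17.0000-22.5167i, 57, -17.0000+22.5167i, 6.0000+10.3924i]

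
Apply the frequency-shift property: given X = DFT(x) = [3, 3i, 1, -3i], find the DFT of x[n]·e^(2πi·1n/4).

Modulation property: DFT(ω_4^(-1n)·x[n]) = X[(k-1) mod 4], so circularly shift X by 1 positions.

X[k-1] = [-3i, 3, 3i, 1]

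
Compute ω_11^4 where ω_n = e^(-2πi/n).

ω_11^4 = e^(-2πi·4/11)
= cos(-2π·4/11) + i·sin(-2π·4/11)
= cos(-8π/11) + i·sin(-8π/11)

ω_11^4 = cos(-8π/11) + i·sin(-8π/11) = -0.6549-0.7557i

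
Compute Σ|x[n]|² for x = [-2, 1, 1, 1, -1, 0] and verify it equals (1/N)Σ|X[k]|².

Time domain:
Σ|x[n]|² = |-2|² + |1|² + |1|² + |1|² + |-1|² + |0|² = 8.0000

Frequency domain:
(1/6)Σ|X[k]|² = (1/6)(|0|² + |-2.5000-2.5981i|² + |-1.5000+0.8660i|² + |-4|² + |-1.5000-0.8660i|² + |-2.5000+2.5981i|²) = (1/6)·48.0000 = 8.0000

Both sides agree, confirming Parseval's theorem.

Σ|x[n]|² = (1/N)Σ|X[k]|² = 8.0000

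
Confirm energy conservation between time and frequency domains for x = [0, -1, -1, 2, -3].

Time domain:
Σ|x[n]|² = |0|² + |-1|² + |-1|² + |2|² + |-3|² = 15.0000

Frequency domain:
(1/5)Σ|X[k]|² = (1/5)(|-3|² + |-2.0451-0.1388i|² + |3.5451-4.0287i|² + |3.5451+4.0287i|² + |-2.0451+0.1388i|²) = (1/5)·75.0000 = 15.0000

Both sides agree, confirming Parseval's theorem.

Σ|x[n]|² = (1/N)Σ|X[k]|² = 15.0000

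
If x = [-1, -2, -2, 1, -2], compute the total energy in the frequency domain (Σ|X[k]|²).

Parseval: Σ|x[n]|² = (1/N)Σ|X[k]|², so Σ|X[k]|² = N·Σ|x[n]|² = 5·14.0000

Σ|X[k]|² = N·Σ|x[n]|² = 5·14.0000 = 70.0000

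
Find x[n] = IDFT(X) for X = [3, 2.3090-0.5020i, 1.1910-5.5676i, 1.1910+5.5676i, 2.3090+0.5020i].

x[n] = (1/5) Σ(k=0 to 4) X[k] · e^(2πikn/5)

Computing each x[n]:
x[0] = 2
x[1] = 2
x[2] = -2
x[3] = 2
x[4] = -1

x = [2, 2, -2, 2, -1]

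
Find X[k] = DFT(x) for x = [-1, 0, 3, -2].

X[k] = Σ(n=0 to 3) x[n] · ω_4^(nk)
where ω_4 = e^(-2πi/4)

Computing each X[k]:
X[0] = 0
X[1] = -4-2i
X[2] = 4
X[3] = -4+2i

X = [0, -4-2i, 4, -4+2i]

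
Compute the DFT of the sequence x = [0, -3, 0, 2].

X[k] = Σ(n=0 to 3) x[n] · ω_4^(nk)
where ω_4 = e^(-2πi/4)

Computing each X[k]:
X[0] = -1
X[1] = 5i
X[2] = 1
X[3] = -5i

X = [-1, 5i, 1, -5i]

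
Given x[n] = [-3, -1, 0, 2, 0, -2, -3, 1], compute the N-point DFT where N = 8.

X[k] = Σ(n=0 to 7) x[n] · ω_8^(nk)
where ω_8 = e^(-2πi/8)

Computing each X[k]:
X[0] = -6
X[1] = -3.0000-4.4142i
X[2] = 6i
X[3] = -3.0000+1.5858i
X[4] = -6
X[5] = -3.0000-1.5858i
X[6] = -6i
X[7] = -3.0000+4.4142i

X = [-6, -3.0000-4.4142i, 6i, -3.0000+1.5858i, -6, -3.0000-1.5858i, -6i, -3.0000+4.4142i]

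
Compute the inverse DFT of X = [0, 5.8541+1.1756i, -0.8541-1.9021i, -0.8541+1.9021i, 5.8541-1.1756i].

x[n] = (1/5) Σ(k=0 to 4) X[k] · e^(2πikn/5)

Computing each x[n]:
x[0] = 2
x[1] = 1
x[2] = -3
x[3] = -1
x[4] = 1

x = [2, 1, -3, -1, 1]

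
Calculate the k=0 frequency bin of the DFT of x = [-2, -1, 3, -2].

X[0] = Σ(n=0 to 3) x[n] · ω_4^0 = Σ x[n]
= (-2) + (-1) + (3) + (-2)

X[0] = -2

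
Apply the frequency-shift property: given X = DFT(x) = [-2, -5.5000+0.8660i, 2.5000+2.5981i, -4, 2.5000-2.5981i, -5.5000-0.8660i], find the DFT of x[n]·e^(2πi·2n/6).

Modulation property: DFT(ω_6^(-2n)·x[n]) = X[(k-2) mod 6], so circularly shift X by 2 positions.

X[k-2] = [2.5000-2.5981i, -5.5000-0.8660i, -2, -5.5000+0.8660i, 2.5000+2.5981i, -4]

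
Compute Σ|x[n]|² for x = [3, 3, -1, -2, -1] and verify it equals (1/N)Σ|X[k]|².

Time domain:
Σ|x[n]|² = |3|² + |3|² + |-1|² + |-2|² + |-1|² = 24.0000

Frequency domain:
(1/5)Σ|X[k]|² = (1/5)(|2|² + |6.0451-4.3920i|² + |0.4549-1.4001i|² + |0.4549+1.4001i|² + |6.0451+4.3920i|²) = (1/5)·120.0000 = 24.0000

Both sides agree, confirming Parseval's theorem.

Σ|x[n]|² = (1/N)Σ|X[k]|² = 24.0000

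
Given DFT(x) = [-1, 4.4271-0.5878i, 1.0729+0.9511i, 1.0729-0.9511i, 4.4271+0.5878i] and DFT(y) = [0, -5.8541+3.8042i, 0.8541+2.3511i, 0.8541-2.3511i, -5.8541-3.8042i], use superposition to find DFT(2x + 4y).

By linearity: DFT(2x + 4y) = 2·DFT(x) + 4·DFT(y)
= 2·[-1, 4.4271-0.5878i, 1.0729+0.9511i, 1.0729-0.9511i, 4.4271+0.5878i] + 4·[0, -5.8541+3.8042i, 0.8541+2.3511i, 0.8541-2.3511i, -5.8541-3.8042i]

Computing element-wise:
Z[0] = 2·(-1) + 4·(0) = -2
Z[1] = 2·(4.4271-0.5878i) + 4·(-5.8541+3.8042i) = -14.5622+14.0412i
Z[2] = 2·(1.0729+0.9511i) + 4·(0.8541+2.3511i) = 5.5622+11.3066i
Z[3] = 2·(1.0729-0.9511i) + 4·(0.8541-2.3511i) = 5.5622-11.3066i
Z[4] = 2·(4.4271+0.5878i) + 4·(-5.8541-3.8042i) = -14.5622-14.0412i

DFT(2x + 4y) = 2·X + 4·Y = [-2, -14.5622+14.0412i, 5.5622+11.3066i, 5.5622-11.3066i, -14.5622-14.0412i]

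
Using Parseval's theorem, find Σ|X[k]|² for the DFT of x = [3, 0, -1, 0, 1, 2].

Parseval: Σ|x[n]|² = (1/N)Σ|X[k]|², so Σ|X[k]|² = N·Σ|x[n]|² = 6·15.0000

Σ|X[k]|² = N·Σ|x[n]|² = 6·15.0000 = 90.0000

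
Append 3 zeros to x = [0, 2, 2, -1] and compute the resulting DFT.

Original 4-point DFT: [3, -2-3i, 1, -2+3i]
Zero-padded 7-point DFT provides frequency interpolation.

DFT_7([x, 0, ...]) = [3, 1.7029-3.0796i, -2.8705-1.8639i, -0.3324+1.6708i, -0.3324-1.6708i, -2.8705+1.8639i, 1.7029+3.0796i]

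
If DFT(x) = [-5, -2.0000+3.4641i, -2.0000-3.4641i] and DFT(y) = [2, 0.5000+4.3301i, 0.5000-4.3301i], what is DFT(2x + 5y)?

By linearity: DFT(2x + 5y) = 2·DFT(x) + 5·DFT(y)
= 2·[-5, -2.0000+3.4641i, -2.0000-3.4641i] + 5·[2, 0.5000+4.3301i, 0.5000-4.3301i]

Computing element-wise:
Z[0] = 2·(-5) + 5·(2) = 0
Z[1] = 2·(-2.0000+3.4641i) + 5·(0.5000+4.3301i) = -1.5000+28.5787i
Z[2] = 2·(-2.0000-3.4641i) + 5·(0.5000-4.3301i) = -1.5000-28.5787i

DFT(2x + 5y) = 2·X + 5·Y = [0, -1.5000+28.5787i, -1.5000-28.5787i]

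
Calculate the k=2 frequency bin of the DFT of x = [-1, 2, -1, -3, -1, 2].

X[2] = Σ(n=0 to 5) x[n] · ω_6^(2n) where ω_6 = e^(-2πi/6)
= (-1)·ω_6^0 + (2)·ω_6^2 + (-1)·ω_6^4 + (-3)·ω_6^6 + (-1)·ω_6^8 + (2)·ω_6^10

X[2] = -5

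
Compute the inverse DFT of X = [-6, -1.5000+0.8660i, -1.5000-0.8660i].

x[n] = (1/3) Σ(k=0 to 2) X[k] · e^(2πikn/3)

Computing each x[n]:
x[0] = -3
x[1] = -2
x[2] = -1

x = [-3, -2, -1]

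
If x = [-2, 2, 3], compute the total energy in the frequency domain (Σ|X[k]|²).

Parseval: Σ|x[n]|² = (1/N)Σ|X[k]|², so Σ|X[k]|² = N·Σ|x[n]|² = 3·17.0000

Σ|X[k]|² = N·Σ|x[n]|² = 3·17.0000 = 51.0000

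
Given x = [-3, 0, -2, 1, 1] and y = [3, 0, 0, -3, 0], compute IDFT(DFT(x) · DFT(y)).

(x ⊛ y)[n] = Σ(m=0 to 4) x[m] · y[(n-m) mod 5]

Computing each output sample:
(x ⊛ y)[0] = -3
(x ⊛ y)[1] = -3
(x ⊛ y)[2] = -9
(x ⊛ y)[3] = 12
(x ⊛ y)[4] = 3

x ⊛ y = [-3, -3, -9, 12, 3]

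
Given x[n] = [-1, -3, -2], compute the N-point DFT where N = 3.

X[k] = Σ(n=0 to 2) x[n] · ω_3^(nk)
where ω_3 = e^(-2πi/3)

Computing each X[k]:
X[0] = -6
X[1] = 1.5000+0.8660i
X[2] = 1.5000-0.8660i

X = [-6, 1.5000+0.8660i, 1.5000-0.8660i]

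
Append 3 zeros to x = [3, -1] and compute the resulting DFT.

Original 2-point DFT: [2, 4]
Zero-padded 5-point DFT provides frequency interpolation.

DFT_5([x, 0, ...]) = [2, 2.6910+0.9511i, 3.8090+0.5878i, 3.8090-0.5878i, 2.6910-0.9511i]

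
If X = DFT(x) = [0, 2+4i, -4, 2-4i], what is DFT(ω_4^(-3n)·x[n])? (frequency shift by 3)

Modulation property: DFT(ω_4^(-3n)·x[n]) = X[(k-3) mod 4], so circularly shift X by 3 positions.

X[k-3] = [2+4i, -4, 2-4i, 0]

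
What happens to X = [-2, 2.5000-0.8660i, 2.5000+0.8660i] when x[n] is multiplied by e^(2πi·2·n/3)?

Modulation property: DFT(ω_3^(-2n)·x[n]) = X[(k-2) mod 3], so circularly shift X by 2 positions.

X[k-2] = [2.5000-0.8660i, 2.5000+0.8660i, -2]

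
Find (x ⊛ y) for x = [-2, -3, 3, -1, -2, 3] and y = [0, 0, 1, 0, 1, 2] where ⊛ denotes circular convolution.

(x ⊛ y)[n] = Σ(m=0 to 5) x[m] · y[(n-m) mod 6]

Computing each output sample:
(x ⊛ y)[0] = -5
(x ⊛ y)[1] = 8
(x ⊛ y)[2] = -6
(x ⊛ y)[3] = -4
(x ⊛ y)[4] = 7
(x ⊛ y)[5] = -8

x ⊛ y = [-5, 8, -6, -4, 7, -8]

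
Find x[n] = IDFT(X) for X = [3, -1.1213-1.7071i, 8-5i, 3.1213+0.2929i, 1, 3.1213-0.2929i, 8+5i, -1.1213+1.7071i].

x[n] = (1/8) Σ(k=0 to 7) X[k] · e^(2πikn/8)

Computing each x[n]:
x[0] = 3
x[1] = 1
x[2] = -1
x[3] = 0
x[4] = 2
x[5] = 2
x[6] = -2
x[7] = -2

x = [3, 1, -1, 0, 2, 2, -2, -2]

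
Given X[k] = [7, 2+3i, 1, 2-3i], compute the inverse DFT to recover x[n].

x[n] = (1/4) Σ(k=0 to 3) X[k] · e^(2πikn/4)

Computing each x[n]:
x[0] = 3
x[1] = 0
x[2] = 1
x[3] = 3

x = [3, 0, 1, 3]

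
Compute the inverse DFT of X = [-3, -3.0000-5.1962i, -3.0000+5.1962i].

x[n] = (1/3) Σ(k=0 to 2) X[k] · e^(2πikn/3)

Computing each x[n]:
x[0] = -3
x[1] = 3
x[2] = -3

x = [-3, 3, -3]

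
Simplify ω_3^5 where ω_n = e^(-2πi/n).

Since ω_3^3 = 1, powers reduce modulo 3.
5 mod 3 = 2
So ω_3^5 = ω_3^2 = e^(-2πi·2/3)

ω_3^5 = ω_3^2 = -0.5000+0.8660i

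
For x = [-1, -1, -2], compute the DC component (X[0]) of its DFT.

X[0] = Σ(n=0 to 2) x[n] · ω_3^0 = Σ x[n]
= (-1) + (-1) + (-2)

X[0] = -4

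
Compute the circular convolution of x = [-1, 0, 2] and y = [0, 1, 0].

(x ⊛ y)[n] = Σ(m=0 to 2) x[m] · y[(n-m) mod 3]

Computing each output sample:
(x ⊛ y)[0] = 2
(x ⊛ y)[1] = -1
(x ⊛ y)[2] = 0

x ⊛ y = [2, -1, 0]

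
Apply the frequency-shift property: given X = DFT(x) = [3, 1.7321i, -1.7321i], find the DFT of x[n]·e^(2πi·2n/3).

Modulation property: DFT(ω_3^(-2n)·x[n]) = X[(k-2) mod 3], so circularly shift X by 2 positions.

X[k-2] = [1.7321i, -1.7321i, 3]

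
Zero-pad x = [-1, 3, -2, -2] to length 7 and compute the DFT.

Original 4-point DFT: [-2, 1-5i, -4, 1+5i]
Zero-padded 7-point DFT provides frequency interpolation.

DFT_7([x, 0, ...]) = [-2, 3.1174+0.4721i, -1.1126-5.3562i, -4.5048-0.9155i, -4.5048+0.9155i, -1.1126+5.3562i, 3.1174-0.4721i]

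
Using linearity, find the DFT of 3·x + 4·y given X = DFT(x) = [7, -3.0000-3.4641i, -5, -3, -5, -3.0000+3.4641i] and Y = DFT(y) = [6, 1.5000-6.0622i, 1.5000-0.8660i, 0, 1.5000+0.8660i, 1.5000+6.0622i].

By linearity: DFT(3x + 4y) = 3·DFT(x) + 4·DFT(y)
= 3·[7, -3.0000-3.4641i, -5, -3, -5, -3.0000+3.4641i] + 4·[6, 1.5000-6.0622i, 1.5000-0.8660i, 0, 1.5000+0.8660i, 1.5000+6.0622i]

Computing element-wise:
Z[0] = 3·(7) + 4·(6) = 45
Z[1] = 3·(-3.0000-3.4641i) + 4·(1.5000-6.0622i) = -3.0000-34.6411i
Z[2] = 3·(-5) + 4·(1.5000-0.8660i) = -9.0000-3.4640i
Z[3] = 3·(-3) + 4·(0) = -9
Z[4] = 3·(-5) + 4·(1.5000+0.8660i) = -9.0000+3.4640i
Z[5] = 3·(-3.0000+3.4641i) + 4·(1.5000+6.0622i) = -3.0000+34.6411i

DFT(3x + 4y) = 3·X + 4·Y = [45, -3.0000-34.6411i, -9.0000-3.4640i, -9, -9.0000+3.4640i, -3.0000+34.6411i]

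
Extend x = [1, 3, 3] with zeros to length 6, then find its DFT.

Original 3-point DFT: [7, -2, -2]
Zero-padded 6-point DFT provides frequency interpolation.

DFT_6([x, 0, ...]) = [7, 1.0000-5.1962i, -2, 1, -2, 1.0000+5.1962i]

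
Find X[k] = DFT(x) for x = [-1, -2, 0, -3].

X[k] = Σ(n=0 to 3) x[n] · ω_4^(nk)
where ω_4 = e^(-2πi/4)

Computing each X[k]:
X[0] = -6
X[1] = -1-1i
X[2] = 4
X[3] = -1+1i

X = [-6, -1-1i, 4, -1+1i]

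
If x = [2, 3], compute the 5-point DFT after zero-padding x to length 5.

Original 2-point DFT: [5, -1]
Zero-padded 5-point DFT provides frequency interpolation.

DFT_5([x, 0, ...]) = [5, 2.9271-2.8532i, -0.4271-1.7634i, -0.4271+1.7634i, 2.9271+2.8532i]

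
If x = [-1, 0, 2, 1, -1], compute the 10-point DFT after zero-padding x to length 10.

Original 5-point DFT: [1, -3.7361-1.5388i, 0.7361+0.3633i, 0.7361-0.3633i, -3.7361+1.5388i]
Zero-padded 10-point DFT provides frequency interpolation.

DFT_10([x, 0, ...]) = [1, 0.1180-2.2654i, -3.7361-1.5388i, -2.1180+2.7144i, 0.7361+0.3633i, -1, 0.7361-0.3633i, -2.1180-2.7144i, -3.7361+1.5388i, 0.1180+2.2654i]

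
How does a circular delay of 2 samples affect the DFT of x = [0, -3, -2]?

Time shift by 2: X_shifted[k] = ω_3^(2k) · X[k]
Shifted x = [-3, -2, 0]

DFT(x[n-2]) = [-5, -2.0000+1.7321i, -2.0000-1.7321i]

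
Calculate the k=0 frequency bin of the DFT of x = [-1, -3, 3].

X[0] = Σ(n=0 to 2) x[n] · ω_3^0 = Σ x[n]
= (-1) + (-3) + (3)

X[0] = -1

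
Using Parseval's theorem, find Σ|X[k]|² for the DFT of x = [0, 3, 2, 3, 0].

Parseval: Σ|x[n]|² = (1/N)Σ|X[k]|², so Σ|X[k]|² = N·Σ|x[n]|² = 5·22.0000

Σ|X[k]|² = N·Σ|x[n]|² = 5·22.0000 = 110.0000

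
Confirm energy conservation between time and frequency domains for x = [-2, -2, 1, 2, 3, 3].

Time domain:
Σ|x[n]|² = |-2|² + |-2|² + |1|² + |2|² + |3|² + |3|² = 31.0000

Frequency domain:
(1/6)Σ|X[k]|² = (1/6)(|5|² + |-5.5000+6.0622i|² + |-2.5000+2.5981i|² + |-1|² + |-2.5000-2.5981i|² + |-5.5000-6.0622i|²) = (1/6)·186.0000 = 31.0000

Both sides agree, confirming Parseval's theorem.

Σ|x[n]|² = (1/N)Σ|X[k]|² = 31.0000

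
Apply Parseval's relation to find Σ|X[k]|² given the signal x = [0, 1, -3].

Parseval: Σ|x[n]|² = (1/N)Σ|X[k]|², so Σ|X[k]|² = N·Σ|x[n]|² = 3·10.0000

Σ|X[k]|² = N·Σ|x[n]|² = 3·10.0000 = 30.0000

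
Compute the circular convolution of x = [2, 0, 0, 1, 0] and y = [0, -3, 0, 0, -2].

(x ⊛ y)[n] = Σ(m=0 to 4) x[m] · y[(n-m) mod 5]

Computing each output sample:
(x ⊛ y)[0] = 0
(x ⊛ y)[1] = -6
(x ⊛ y)[2] = -2
(x ⊛ y)[3] = 0
(x ⊛ y)[4] = -7

x ⊛ y = [0, -6, -2, 0, -7]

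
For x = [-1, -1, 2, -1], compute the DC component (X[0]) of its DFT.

X[0] = Σ(n=0 to 3) x[n] · ω_4^0 = Σ x[n]
= (-1) + (-1) + (2) + (-1)

X[0] = -1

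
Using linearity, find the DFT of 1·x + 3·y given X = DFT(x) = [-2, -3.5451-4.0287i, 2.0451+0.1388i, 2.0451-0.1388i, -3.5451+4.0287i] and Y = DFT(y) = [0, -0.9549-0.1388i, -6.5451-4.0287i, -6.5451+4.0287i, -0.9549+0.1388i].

By linearity: DFT(1x + 3y) = 1·DFT(x) + 3·DFT(y)
= 1·[-2, -3.5451-4.0287i, 2.0451+0.1388i, 2.0451-0.1388i, -3.5451+4.0287i] + 3·[0, -0.9549-0.1388i, -6.5451-4.0287i, -6.5451+4.0287i, -0.9549+0.1388i]

Computing element-wise:
Z[0] = 1·(-2) + 3·(0) = -2
Z[1] = 1·(-3.5451-4.0287i) + 3·(-0.9549-0.1388i) = -6.4098-4.4451i
Z[2] = 1·(2.0451+0.1388i) + 3·(-6.5451-4.0287i) = -17.5902-11.9473i
Z[3] = 1·(2.0451-0.1388i) + 3·(-6.5451+4.0287i) = -17.5902+11.9473i
Z[4] = 1·(-3.5451+4.0287i) + 3·(-0.9549+0.1388i) = -6.4098+4.4451i

DFT(1x + 3y) = 1·X + 3·Y = [-2, -6.4098-4.4451i, -17.5902-11.9473i, -17.5902+11.9473i, -6.4098+4.4451i]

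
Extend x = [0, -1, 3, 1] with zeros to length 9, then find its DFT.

Original 4-point DFT: [3, -3+2i, 3, -3-2i]
Zero-padded 9-point DFT provides frequency interpolation.

DFT_9([x, 0, ...]) = [3, -0.7451-3.1777i, -3.4927+0.8248i, 3.4641i, 2.7378+1.4044i, 2.7378-1.4044i, -3.4641i, -3.4927-0.8248i, -0.7451+3.1777i]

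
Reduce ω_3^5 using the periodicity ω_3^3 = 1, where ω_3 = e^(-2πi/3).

Since ω_3^3 = 1, powers reduce modulo 3.
5 mod 3 = 2
So ω_3^5 = ω_3^2 = e^(-2πi·2/3)

ω_3^5 = ω_3^2 = -0.5000+0.8660i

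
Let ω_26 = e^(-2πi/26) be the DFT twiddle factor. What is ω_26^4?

ω_26^4 = e^(-2πi·4/26)
= cos(-2π·4/26) + i·sin(-2π·4/26)
= cos(-8π/26) + i·sin(-8π/26)

ω_26^4 = cos(-8π/26) + i·sin(-8π/26) = 0.5681-0.8230i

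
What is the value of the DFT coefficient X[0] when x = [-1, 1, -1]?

X[0] = Σ(n=0 to 2) x[n] · ω_3^0 = Σ x[n]
= (-1) + (1) + (-1)

X[0] = -1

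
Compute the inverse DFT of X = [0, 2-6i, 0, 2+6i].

x[n] = (1/4) Σ(k=0 to 3) X[k] · e^(2πikn/4)

Computing each x[n]:
x[0] = 1
x[1] = 3
x[2] = -1
x[3] = -3

x = [1, 3, -1, -3]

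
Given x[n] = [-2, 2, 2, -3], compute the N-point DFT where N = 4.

X[k] = Σ(n=0 to 3) x[n] · ω_4^(nk)
where ω_4 = e^(-2πi/4)

Computing each X[k]:
X[0] = -1
X[1] = -4-5i
X[2] = 1
X[3] = -4+5i

X = [-1, -4-5i, 1, -4+5i]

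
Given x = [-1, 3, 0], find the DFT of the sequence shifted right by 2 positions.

Time shift by 2: X_shifted[k] = ω_3^(2k) · X[k]
Shifted x = [3, 0, -1]

DFT(x[n-2]) = [2, 3.5000-0.8660i, 3.5000+0.8660i]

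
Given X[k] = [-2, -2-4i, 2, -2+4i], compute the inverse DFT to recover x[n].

x[n] = (1/4) Σ(k=0 to 3) X[k] · e^(2πikn/4)

Computing each x[n]:
x[0] = -1
x[1] = 1
x[2] = 1
x[3] = -3

x = [-1, 1, 1, -3]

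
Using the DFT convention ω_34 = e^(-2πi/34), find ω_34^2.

ω_34^2 = e^(-2πi·2/34)
= cos(-2π·2/34) + i·sin(-2π·2/34)
= cos(-4π/34) + i·sin(-4π/34)

ω_34^2 = cos(-4π/34) + i·sin(-4π/34) = 0.9325-0.3612i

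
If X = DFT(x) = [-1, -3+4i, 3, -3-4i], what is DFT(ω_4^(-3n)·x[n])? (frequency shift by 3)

Modulation property: DFT(ω_4^(-3n)·x[n]) = X[(k-3) mod 4], so circularly shift X by 3 positions.

X[k-3] = [-3+4i, 3, -3-4i, -1]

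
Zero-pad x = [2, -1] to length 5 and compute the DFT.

Original 2-point DFT: [1, 3]
Zero-padded 5-point DFT provides frequency interpolation.

DFT_5([x, 0, ...]) = [1, 1.6910+0.9511i, 2.8090+0.5878i, 2.8090-0.5878i, 1.6910-0.9511i]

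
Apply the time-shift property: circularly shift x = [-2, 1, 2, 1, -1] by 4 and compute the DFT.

Time shift by 4: X_shifted[k] = ω_5^(4k) · X[k]
Shifted x = [1, 2, 1, -1, -2]

DFT(x[n-4]) = [1, 1.0000-4.9798i, 1.0000-0.4490i, 1.0000+0.4490i, 1.0000+4.9798i]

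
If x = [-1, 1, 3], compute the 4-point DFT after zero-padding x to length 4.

Original 3-point DFT: [3, -3.0000+1.7321i, -3.0000-1.7321i]
Zero-padded 4-point DFT provides frequency interpolation.

DFT_4([x, 0, ...]) = [3, -4-1i, 1, -4+1i]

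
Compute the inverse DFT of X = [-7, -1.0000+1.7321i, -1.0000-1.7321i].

x[n] = (1/3) Σ(k=0 to 2) X[k] · e^(2πikn/3)

Computing each x[n]:
x[0] = -3
x[1] = -3
x[2] = -1

x = [-3, -3, -1]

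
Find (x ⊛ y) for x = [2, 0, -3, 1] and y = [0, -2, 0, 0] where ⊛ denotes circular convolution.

(x ⊛ y)[n] = Σ(m=0 to 3) x[m] · y[(n-m) mod 4]

Computing each output sample:
(x ⊛ y)[0] = -2
(x ⊛ y)[1] = -4
(x ⊛ y)[2] = 0
(x ⊛ y)[3] = 6

x ⊛ y = [-2, -4, 0, 6]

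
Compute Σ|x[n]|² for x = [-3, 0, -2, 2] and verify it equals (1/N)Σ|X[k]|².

Time domain:
Σ|x[n]|² = |-3|² + |0|² + |-2|² + |2|² = 17.0000

Frequency domain:
(1/4)Σ|X[k]|² = (1/4)(|-3|² + |-1+2i|² + |-7|² + |-1-2i|²) = (1/4)·68.0000 = 17.0000

Both sides agree, confirming Parseval's theorem.

Σ|x[n]|² = (1/N)Σ|X[k]|² = 17.0000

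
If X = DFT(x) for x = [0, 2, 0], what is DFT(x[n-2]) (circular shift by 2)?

Time shift by 2: X_shifted[k] = ω_3^(2k) · X[k]
Shifted x = [2, 0, 0]

DFT(x[n-2]) = [2, 2, 2]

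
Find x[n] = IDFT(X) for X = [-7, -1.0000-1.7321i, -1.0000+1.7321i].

x[n] = (1/3) Σ(k=0 to 2) X[k] · e^(2πikn/3)

Computing each x[n]:
x[0] = -3
x[1] = -1
x[2] = -3

x = [-3, -1, -3]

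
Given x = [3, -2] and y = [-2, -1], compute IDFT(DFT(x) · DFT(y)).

(x ⊛ y)[n] = Σ(m=0 to 1) x[m] · y[(n-m) mod 2]

Computing each output sample:
(x ⊛ y)[0] = -4
(x ⊛ y)[1] = 1

x ⊛ y = [-4, 1]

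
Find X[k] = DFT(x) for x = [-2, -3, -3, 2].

X[k] = Σ(n=0 to 3) x[n] · ω_4^(nk)
where ω_4 = e^(-2πi/4)

Computing each X[k]:
X[0] = -6
X[1] = 1+5i
X[2] = -4
X[3] = 1-5i

X = [-6, 1+5i, -4, 1-5i]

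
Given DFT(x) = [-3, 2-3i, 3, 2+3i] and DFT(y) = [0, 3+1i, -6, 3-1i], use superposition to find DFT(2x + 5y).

By linearity: DFT(2x + 5y) = 2·DFT(x) + 5·DFT(y)
= 2·[-3, 2-3i, 3, 2+3i] + 5·[0, 3+1i, -6, 3-1i]

Computing element-wise:
Z[0] = 2·(-3) + 5·(0) = -6
Z[1] = 2·(2-3i) + 5·(3+1i) = 19-1i
Z[2] = 2·(3) + 5·(-6) = -24
Z[3] = 2·(2+3i) + 5·(3-1i) = 19+1i

DFT(2x + 5y) = 2·X + 5·Y = [-6, 19-1i, -24, 19+1i]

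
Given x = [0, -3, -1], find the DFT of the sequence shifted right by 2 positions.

Time shift by 2: X_shifted[k] = ω_3^(2k) · X[k]
Shifted x = [-3, -1, 0]

DFT(x[n-2]) = [-4, -2.5000+0.8660i, -2.5000-0.8660i]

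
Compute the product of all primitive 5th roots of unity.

The primitive 5th roots of unity are ω_5^k for k coprime to 5: k ∈ {1, 2, 3, 4}
Their product equals the constant term of the cyclotomic polynomial Φ_5(x) up to sign.
For n ≥ 3, the product of all primitive nth roots of unity is 1. (For n=1 it is 1; for n=2 it is -1.)

1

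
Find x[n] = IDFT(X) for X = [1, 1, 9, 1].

x[n] = (1/4) Σ(k=0 to 3) X[k] · e^(2πikn/4)

Computing each x[n]:
x[0] = 3
x[1] = -2
x[2] = 2
x[3] = -2

x = [3, -2, 2, -2]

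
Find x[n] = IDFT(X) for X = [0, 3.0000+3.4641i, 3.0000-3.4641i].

x[n] = (1/3) Σ(k=0 to 2) X[k] · e^(2πikn/3)

Computing each x[n]:
x[0] = 2
x[1] = -3
x[2] = 1

x = [2, -3, 1]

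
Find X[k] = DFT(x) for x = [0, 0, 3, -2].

X[k] = Σ(n=0 to 3) x[n] · ω_4^(nk)
where ω_4 = e^(-2πi/4)

Computing each X[k]:
X[0] = 1
X[1] = -3-2i
X[2] = 5
X[3] = -3+2i

X = [1, -3-2i, 5, -3+2i]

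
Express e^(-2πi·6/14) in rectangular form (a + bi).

ω_14^6 = e^(-2πi·6/14)
= cos(-2π·6/14) + i·sin(-2π·6/14)
= cos(-12π/14) + i·sin(-12π/14)

ω_14^6 = cos(-12π/14) + i·sin(-12π/14) = -0.9010-0.4339i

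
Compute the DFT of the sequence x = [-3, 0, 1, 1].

X[k] = Σ(n=0 to 3) x[n] · ω_4^(nk)
where ω_4 = e^(-2πi/4)

Computing each X[k]:
X[0] = -1
X[1] = -4+1i
X[2] = -3
X[3] = -4-1i

X = [-1, -4+1i, -3, -4-1i]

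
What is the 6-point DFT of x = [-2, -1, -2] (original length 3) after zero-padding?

Original 3-point DFT: [-5, -0.5000-0.8660i, -0.5000+0.8660i]
Zero-padded 6-point DFT provides frequency interpolation.

DFT_6([x, 0, ...]) = [-5, -1.5000+2.5981i, -0.5000-0.8660i, -3, -0.5000+0.8660i, -1.5000-2.5981i]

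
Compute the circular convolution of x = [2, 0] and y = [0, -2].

(x ⊛ y)[n] = Σ(m=0 to 1) x[m] · y[(n-m) mod 2]

Computing each output sample:
(x ⊛ y)[0] = 0
(x ⊛ y)[1] = -4

x ⊛ y = [0, -4]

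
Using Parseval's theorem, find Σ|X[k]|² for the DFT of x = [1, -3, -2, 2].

Parseval: Σ|x[n]|² = (1/N)Σ|X[k]|², so Σ|X[k]|² = N·Σ|x[n]|² = 4·18.0000

Σ|X[k]|² = N·Σ|x[n]|² = 4·18.0000 = 72.0000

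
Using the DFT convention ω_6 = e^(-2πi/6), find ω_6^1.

ω_6^1 = e^(-2πi·1/6)
= cos(-2π·1/6) + i·sin(-2π·1/6)
= cos(-2π/6) + i·sin(-2π/6)

ω_6^1 = cos(-2π/6) + i·sin(-2π/6) = 0.5000-0.8660i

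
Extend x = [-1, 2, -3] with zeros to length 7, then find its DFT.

Original 3-point DFT: [-2, -0.5000-4.3301i, -0.5000+4.3301i]
Zero-padded 7-point DFT provides frequency interpolation.

DFT_7([x, 0, ...]) = [-2, 0.9145+1.3611i, 1.2579-3.2515i, -4.6724-3.2133i, -4.6724+3.2133i, 1.2579+3.2515i, 0.9145-1.3611i]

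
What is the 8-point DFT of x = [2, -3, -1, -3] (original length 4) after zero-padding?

Original 4-point DFT: [-5, 3, 7, 3]
Zero-padded 8-point DFT provides frequency interpolation.

DFT_8([x, 0, ...]) = [-5, 2.0000+5.2426i, 3, 2.0000+3.2426i, 7, 2.0000-3.2426i, 3, 2.0000-5.2426i]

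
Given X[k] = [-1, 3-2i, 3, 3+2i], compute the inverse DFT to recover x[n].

x[n] = (1/4) Σ(k=0 to 3) X[k] · e^(2πikn/4)

Computing each x[n]:
x[0] = 2
x[1] = 0
x[2] = -1
x[3] = -2

x = [2, 0, -1, -2]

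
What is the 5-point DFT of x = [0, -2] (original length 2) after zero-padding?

Original 2-point DFT: [-2, 2]
Zero-padded 5-point DFT provides frequency interpolation.

DFT_5([x, 0, ...]) = [-2, -0.6180+1.9021i, 1.6180+1.1756i, 1.6180-1.1756i, -0.6180-1.9021i]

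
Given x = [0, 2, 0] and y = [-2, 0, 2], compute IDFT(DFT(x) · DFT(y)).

(x ⊛ y)[n] = Σ(m=0 to 2) x[m] · y[(n-m) mod 3]

Computing each output sample:
(x ⊛ y)[0] = 4
(x ⊛ y)[1] = -4
(x ⊛ y)[2] = 0

x ⊛ y = [4, -4, 0]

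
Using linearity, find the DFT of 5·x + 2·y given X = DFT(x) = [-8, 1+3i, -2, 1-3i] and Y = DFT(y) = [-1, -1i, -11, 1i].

By linearity: DFT(5x + 2y) = 5·DFT(x) + 2·DFT(y)
= 5·[-8, 1+3i, -2, 1-3i] + 2·[-1, -1i, -11, 1i]

Computing element-wise:
Z[0] = 5·(-8) + 2·(-1) = -42
Z[1] = 5·(1+3i) + 2·(-1i) = 5+13i
Z[2] = 5·(-2) + 2·(-11) = -32
Z[3] = 5·(1-3i) + 2·(1i) = 5-13i

DFT(5x + 2y) = 5·X + 2·Y = [-42, 5+13i, -32, 5-13i]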